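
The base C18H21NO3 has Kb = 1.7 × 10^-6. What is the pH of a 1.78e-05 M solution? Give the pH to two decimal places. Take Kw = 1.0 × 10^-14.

C18H21NO3 + H2O ⇌ C18H22NO3+ + OH-
Let x = [OH-] at equilibrium. Kb = x²/(1.78e-05 − x).
x is not negligible relative to C₀; solve x² + 1.7e-06·x − 3.03e-11 = 0.
x = [−1.7e-06 + √(1.7e-06² + 1.21e-10)]/2 = 4.72 × 10^-6 M
pOH = 5.33, so pH = 14.00 − pOH = 8.67

pH = 8.67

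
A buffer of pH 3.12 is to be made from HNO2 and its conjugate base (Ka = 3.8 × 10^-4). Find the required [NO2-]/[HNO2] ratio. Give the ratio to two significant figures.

ratio = 0.50

pKa = -log(3.8 × 10^-4) = 3.420
pH = pKa + log(r) ⇒ log(r) = 3.12 − 3.420 = -0.300
r = [NO2-]/[HNO2] = 10^(-0.300) = 0.501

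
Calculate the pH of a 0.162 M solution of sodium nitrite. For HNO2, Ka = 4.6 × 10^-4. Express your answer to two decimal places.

pH = 8.27

NO2- is the conjugate base of the weak acid HNO2.
Kb = Kw/Ka = 1.0×10^-14 / 4.6 × 10^-4 = 2.17 × 10^-11
From the ICE table, Kb = x²/(0.162 − x) = 2.17 × 10^-11.
Assume x ≪ 0.162: x ≈ √(2.17 × 10^-11 × 0.162) = 1.87 × 10^-6 M
(x/C₀ = 0.0012% < 5%, so the approximation holds.)
pOH = −log(1.87 × 10^-6) = 5.73; pH = 14.00 − 5.73 = 8.27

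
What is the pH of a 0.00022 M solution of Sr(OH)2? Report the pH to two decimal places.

pH = 10.64

Sr(OH)2 is a strong base (each formula unit releases 2 OH-); [OH-] = 0.00044 M.
pOH = -log(0.00044) = 3.36
pH = 14.00 - 3.36 = 10.64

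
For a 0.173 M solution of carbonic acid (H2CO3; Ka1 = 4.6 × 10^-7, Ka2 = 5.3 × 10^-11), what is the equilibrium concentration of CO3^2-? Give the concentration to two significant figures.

5.3 × 10^-11 M

First ionization gives [H+] ≈ [HCO3-] = 2.82 × 10^-4 M.
Second step: Ka2 = [H+][CO3^2-]/[HCO3-] ≈ [CO3^2-] (since [H+] ≈ [HCO3-]).
So [CO3^2-] ≈ Ka2.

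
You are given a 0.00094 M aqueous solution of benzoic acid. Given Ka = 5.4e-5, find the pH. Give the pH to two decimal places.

C6H5COOH ⇌ C6H5COO- + H+
Let x = [H+] at equilibrium. Ka = x²/(0.00094 − x).
Here C₀/Ka ≈ 17.4, so the small-x approximation fails. Use the quadratic:
x = [−5.4e-05 + √(5.4e-05² + 2.03e-07)]/2 = 2.00 × 10^-4 M
pH = −log(2.00 × 10^-4) = 3.70

pH = 3.70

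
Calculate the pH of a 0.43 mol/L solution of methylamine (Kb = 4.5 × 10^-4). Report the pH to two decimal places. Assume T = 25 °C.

CH3NH2 + H2O ⇌ CH3NH3+ + OH-
Kb = [OH-]²/(0.43 − [OH-]) = 4.5 × 10^-4
Since Kb ≪ C₀, [OH-] ≈ √(Kb·C₀) = 1.39 × 10^-2 M.
pOH = 1.86, so pH = 14.00 − pOH = 12.14

pH = 12.14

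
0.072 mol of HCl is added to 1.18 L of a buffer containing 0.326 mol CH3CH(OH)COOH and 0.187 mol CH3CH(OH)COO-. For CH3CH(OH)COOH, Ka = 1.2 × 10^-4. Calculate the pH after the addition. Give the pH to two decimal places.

Added H+ converts CH3CH(OH)COO- to CH3CH(OH)COOH: CH3CH(OH)COOH → 0.398 mol, CH3CH(OH)COO- → 0.115 mol.
pKa = −log(1.2 × 10^-4) = 3.921
Henderson–Hasselbalch with mole ratio 0.115/0.398: pH = 3.921 + (-0.539)

pH = 3.38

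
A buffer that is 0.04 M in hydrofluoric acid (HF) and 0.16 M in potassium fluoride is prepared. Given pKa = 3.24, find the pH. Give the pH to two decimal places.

Henderson–Hasselbalch: pH = pKa + log([F-]/[HF]) = 3.24 + log(0.16/0.04)
pH = 3.24 + (+0.602) = 3.84

pH = 3.84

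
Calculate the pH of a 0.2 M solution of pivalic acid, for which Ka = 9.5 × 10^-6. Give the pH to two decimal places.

(CH3)3CCOOH ⇌ (CH3)3CCOO- + H+
From the ICE table, Ka = x²/(0.2 − x) = 9.5 × 10^-6.
Since Ka ≪ C₀, x ≈ √(Ka·C₀) = 1.38 × 10^-3 M.
Check: 0.69% ionized — well under 5%, approximation valid.
pH = −log[H+] = −log(1.38 × 10^-3) = 2.86

pH = 2.86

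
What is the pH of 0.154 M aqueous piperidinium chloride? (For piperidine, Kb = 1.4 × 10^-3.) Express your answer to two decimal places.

C5H10NH2+ is the conjugate acid of the weak base C5H10NH.
Ka = Kw/Kb = 1.0×10^-14 / 1.4 × 10^-3 = 7.14 × 10^-12
Let x = [H+] at equilibrium. Ka = x²/(0.154 − x).
Assume x ≪ 0.154: x ≈ √(7.14 × 10^-12 × 0.154) = 1.05 × 10^-6 M
(x/C₀ = 0.00068% < 5%, so the approximation holds.)
pH = −log(1.05 × 10^-6) = 5.98

pH = 5.98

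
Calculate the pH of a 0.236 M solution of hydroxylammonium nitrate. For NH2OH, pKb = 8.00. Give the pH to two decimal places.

NH3OH+ is the conjugate acid of the weak base NH2OH.
Kb = 10^(−8.00) = 1.00 × 10^-8
Ka = Kw/Kb = 1.0×10^-14 / 1.00 × 10^-8 = 1.00 × 10^-6
From the ICE table, Ka = x²/(0.236 − x) = 1.00 × 10^-6.
Neglecting x in the denominator: x = √(1.00 × 10^-6 × 0.236) = 4.86 × 10^-4 M
(x/C₀ = 0.21% < 5%, so the approximation holds.)
pH = −log(4.86 × 10^-4) = 3.31

pH = 3.31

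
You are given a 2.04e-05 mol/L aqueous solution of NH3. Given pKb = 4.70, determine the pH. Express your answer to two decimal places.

pH = 9.10

NH3 + H2O ⇌ NH4+ + OH-
Kb = 10^(−4.70) = 2.00 × 10^-5
From the ICE table, Kb = x²/(2.04e-05 − x) = 2.00 × 10^-5.
The 5% rule fails; solving x² + Kb·x − Kb·C₀ = 0 exactly:
x = (−Kb + √(Kb² + 4·Kb·C₀))/2 = 1.25 × 10^-5 M
pOH = 4.90, so pH = 14.00 − pOH = 9.10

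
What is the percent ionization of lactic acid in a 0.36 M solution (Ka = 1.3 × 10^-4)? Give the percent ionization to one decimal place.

1.9%

CH3CH(OH)COOH ⇌ CH3CH(OH)COO- + H+; let x = [H+] at equilibrium.
x ≈ √(Ka·C₀) = √(1.3 × 10^-4 × 0.36) = 6.84 × 10^-3 M
% ionization = x/C₀ × 100% = 6.84 × 10^-3/0.36 × 100% = 1.9%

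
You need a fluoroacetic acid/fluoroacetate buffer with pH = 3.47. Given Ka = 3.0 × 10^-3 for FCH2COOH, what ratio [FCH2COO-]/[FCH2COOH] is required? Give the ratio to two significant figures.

ratio = 8.9

pKa = -log(3.0 × 10^-3) = 2.523
pH = pKa + log(r) ⇒ log(r) = 3.47 − 2.523 = +0.947
r = [FCH2COO-]/[FCH2COOH] = 10^(+0.947) = 8.85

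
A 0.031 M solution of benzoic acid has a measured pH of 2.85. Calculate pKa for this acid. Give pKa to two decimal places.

[H+] = 10^(-2.85) = 1.41 × 10^-3 M
At equilibrium [HA] = 0.031 − 1.41 × 10^-3 = 2.96 × 10^-2 M
Ka = [H+][A-]/[HA] = (1.41 × 10^-3)² / 2.96 × 10^-2 = 6.72 × 10^-5
pKa = -log(6.72 × 10^-5) = 4.17

pKa = 4.17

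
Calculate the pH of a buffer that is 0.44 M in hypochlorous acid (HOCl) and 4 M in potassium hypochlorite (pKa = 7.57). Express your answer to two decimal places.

pH = pKa + log([A⁻]/[HA]) = 7.57 + log(4/0.44)
pH = 7.57 + (+0.959) = 8.53

pH = 8.53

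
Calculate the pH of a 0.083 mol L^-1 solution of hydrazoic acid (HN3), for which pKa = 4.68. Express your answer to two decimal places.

pH = 2.88

HN3 ⇌ N3- + H+
Ka = 10^(−4.68) = 2.09 × 10^-5
From the ICE table, Ka = x²/(0.083 − x) = 2.09 × 10^-5.
Assume x ≪ 0.083: x ≈ √(2.09 × 10^-5 × 0.083) = 1.32 × 10^-3 M
pH = −log[H+] = −log(1.32 × 10^-3) = 2.88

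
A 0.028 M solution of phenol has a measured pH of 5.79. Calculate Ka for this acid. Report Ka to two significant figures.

Ka = 9.4 × 10^-11

[H+] = 10^(-5.79) = 1.62 × 10^-6 M
At equilibrium [HA] = 0.028 − 1.62 × 10^-6 = 2.80 × 10^-2 M
Ka = [H+][A-]/[HA] = (1.62 × 10^-6)² / 2.80 × 10^-2 = 9.4 × 10^-11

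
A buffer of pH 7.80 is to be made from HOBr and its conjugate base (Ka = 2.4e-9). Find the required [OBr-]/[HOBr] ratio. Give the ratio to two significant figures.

pKa = -log(2.4 × 10^-9) = 8.620
pH = pKa + log(r) ⇒ log(r) = 7.80 − 8.620 = -0.820
r = [OBr-]/[HOBr] = 10^(-0.820) = 0.151

ratio = 0.15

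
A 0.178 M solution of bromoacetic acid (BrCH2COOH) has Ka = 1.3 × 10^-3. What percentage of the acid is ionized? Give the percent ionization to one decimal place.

8.2%

BrCH2COOH ⇌ BrCH2COO- + H+; let x = [H+] at equilibrium.
Solve x² + 0.0013x − 0.000231 = 0 → x = 1.46 × 10^-2 M
Fraction ionized = 1.46 × 10^-2 / 0.178 = 0.0820 → 8.2%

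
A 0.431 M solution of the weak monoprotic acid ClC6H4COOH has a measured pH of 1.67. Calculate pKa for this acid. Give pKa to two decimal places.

pKa = 2.95

[H+] = 10^(-1.67) = 2.14 × 10^-2 M
At equilibrium [HA] = 0.431 − 2.14 × 10^-2 = 4.10 × 10^-1 M
Ka = [H+][A-]/[HA] = (2.14 × 10^-2)² / 4.10 × 10^-1 = 1.12 × 10^-3
pKa = -log(1.12 × 10^-3) = 2.95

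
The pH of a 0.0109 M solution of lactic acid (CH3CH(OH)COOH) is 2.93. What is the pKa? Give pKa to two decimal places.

[H+] = 10^(-2.93) = 1.17 × 10^-3 M
At equilibrium [HA] = 0.0109 − 1.17 × 10^-3 = 9.73 × 10^-3 M
Ka = [H+][A-]/[HA] = (1.17 × 10^-3)² / 9.73 × 10^-3 = 1.41 × 10^-4
pKa = -log(1.41 × 10^-4) = 3.85

pKa = 3.85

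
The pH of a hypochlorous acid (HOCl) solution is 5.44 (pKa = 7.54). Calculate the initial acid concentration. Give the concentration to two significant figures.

[H+] = 10^(-5.44) = 3.63 × 10^-6 M = x
Ka = 10^(−7.54) = 2.88 × 10^-8
Ka = x²/(C₀ − x) ⇒ C₀ = x + x²/Ka
C₀ = 3.63 × 10^-6 + (3.63 × 10^-6)²/(2.88 × 10^-8) = 4.61 × 10^-4 M

C₀ = 4.6 × 10^-4 M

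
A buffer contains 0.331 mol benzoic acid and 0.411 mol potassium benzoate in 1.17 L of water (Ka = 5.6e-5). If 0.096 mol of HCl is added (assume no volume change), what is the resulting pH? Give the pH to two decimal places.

After neutralization: n(C6H5COOH) = 0.427 mol, n(C6H5COO-) = 0.315 mol.
pKa = −log(5.6 × 10^-5) = 4.252
Henderson–Hasselbalch with mole ratio 0.315/0.427: pH = 4.252 + (-0.132)

pH = 4.12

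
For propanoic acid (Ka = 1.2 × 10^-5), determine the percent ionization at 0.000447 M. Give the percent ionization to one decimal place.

15.1%

CH3CH2COOH ⇌ CH3CH2COO- + H+; let x = [H+] at equilibrium.
Solve x² + 1.2e-05x − 5.36e-09 = 0 → x = 6.75 × 10^-5 M
Fraction ionized = 6.75 × 10^-5 / 0.000447 = 0.1510 → 15.1%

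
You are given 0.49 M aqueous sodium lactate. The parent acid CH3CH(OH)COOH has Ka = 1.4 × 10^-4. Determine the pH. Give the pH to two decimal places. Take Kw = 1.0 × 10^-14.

CH3CH(OH)COO- is the conjugate base of the weak acid CH3CH(OH)COOH.
Kb = Kw/Ka = 1.0×10^-14 / 1.4 × 10^-4 = 7.14 × 10^-11
From the ICE table, Kb = [OH-]²/(0.49 − [OH-]) = 7.14 × 10^-11.
Neglecting [OH-] in the denominator: [OH-] = √(7.14 × 10^-11 × 0.49) = 5.91 × 10^-6 M
Check: 0.0012% ionized — well under 5%, approximation valid.
pOH = 5.23, so pH = 14.00 − pOH = 8.77

pH = 8.77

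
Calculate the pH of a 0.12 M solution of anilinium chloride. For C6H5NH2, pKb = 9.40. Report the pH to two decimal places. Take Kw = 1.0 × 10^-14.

pH = 2.76

C6H5NH3+ is the conjugate acid of the weak base C6H5NH2.
Kb = 10^(−9.40) = 3.98 × 10^-10
Ka = Kw/Kb = 1.0×10^-14 / 3.98 × 10^-10 = 2.51 × 10^-5
From the ICE table, Ka = x²/(0.12 − x) = 2.51 × 10^-5.
Since Ka ≪ C₀, x ≈ √(Ka·C₀) = 1.74 × 10^-3 M.
(x/C₀ = 1.4% < 5%, so the approximation holds.)
pH = −log(1.74 × 10^-3) = 2.76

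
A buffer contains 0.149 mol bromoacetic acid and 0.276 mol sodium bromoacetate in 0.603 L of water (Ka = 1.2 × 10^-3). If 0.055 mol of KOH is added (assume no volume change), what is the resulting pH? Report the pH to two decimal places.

OH- converts BrCH2COOH to BrCH2COO-: BrCH2COOH → 0.094 mol, BrCH2COO- → 0.331 mol.
pKa = −log(1.2 × 10^-3) = 2.921
pH = pKa + log([A⁻]/[HA]) = 2.921 + log(0.331/0.094) = 2.921 +0.547

pH = 3.47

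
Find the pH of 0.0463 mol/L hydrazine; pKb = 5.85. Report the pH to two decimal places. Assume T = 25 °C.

pH = 10.41

N2H4 + H2O ⇌ N2H5+ + OH-
Kb = 10^(−5.85) = 1.41 × 10^-6
Kb = [OH-]²/(0.0463 − [OH-]) = 1.41 × 10^-6
Assume [OH-] ≪ 0.0463: [OH-] ≈ √(1.41 × 10^-6 × 0.0463) = 2.56 × 10^-4 M
pOH = −log(2.56 × 10^-4) = 3.59; pH = 14.00 − 3.59 = 10.41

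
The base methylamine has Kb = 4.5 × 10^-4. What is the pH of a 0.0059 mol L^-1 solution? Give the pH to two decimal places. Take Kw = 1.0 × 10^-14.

CH3NH2 + H2O ⇌ CH3NH3+ + OH-
Let x = [OH-] at equilibrium. Kb = x²/(0.0059 − x).
The 5% rule fails; solving x² + Kb·x − Kb·C₀ = 0 exactly:
x = (−Kb + √(Kb² + 4·Kb·C₀))/2 = 1.42 × 10^-3 M
pOH = −log(1.42 × 10^-3) = 2.85; pH = 14.00 − 2.85 = 11.15

pH = 11.15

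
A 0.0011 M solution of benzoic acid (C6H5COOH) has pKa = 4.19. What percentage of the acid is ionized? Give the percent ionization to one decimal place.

C6H5COOH ⇌ C6H5COO- + H+; let x = [H+] at equilibrium.
Ka = 10^(−4.19) = 6.46 × 10^-5
Solve x² + 6.46e-05x − 7.11e-08 = 0 → x = 2.36 × 10^-4 M
% ionization = x/C₀ × 100% = 2.36 × 10^-4/0.0011 × 100% = 21.5%

21.5%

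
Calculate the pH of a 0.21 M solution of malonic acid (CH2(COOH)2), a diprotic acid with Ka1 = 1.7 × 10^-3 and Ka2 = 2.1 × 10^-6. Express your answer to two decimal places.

Ka1 ≫ Ka2, so treat the first dissociation as the only significant source of H+.
Ka1 = x²/(0.21 − x) = 1.7 × 10^-3
Solving the quadratic: x = (−Ka1 + √(Ka1² + 4·Ka1·C₀))/2 = 1.81 × 10^-2 M
pH = −log(1.81 × 10^-2) = 1.74

pH = 1.74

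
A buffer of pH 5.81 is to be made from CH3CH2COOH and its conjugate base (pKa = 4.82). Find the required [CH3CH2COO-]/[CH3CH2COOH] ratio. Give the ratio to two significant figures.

ratio = 9.8

pH = pKa + log(r) ⇒ log(r) = 5.81 − 4.82 = +0.99
r = [CH3CH2COO-]/[CH3CH2COOH] = 10^(+0.99) = 9.77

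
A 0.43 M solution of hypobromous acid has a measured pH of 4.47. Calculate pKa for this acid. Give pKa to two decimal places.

[H+] = 10^(-4.47) = 3.39 × 10^-5 M
At equilibrium [HA] = 0.43 − 3.39 × 10^-5 = 4.30 × 10^-1 M
Ka = [H+][A-]/[HA] = (3.39 × 10^-5)² / 4.30 × 10^-1 = 2.67 × 10^-9
pKa = -log(2.67 × 10^-9) = 8.57

pKa = 8.57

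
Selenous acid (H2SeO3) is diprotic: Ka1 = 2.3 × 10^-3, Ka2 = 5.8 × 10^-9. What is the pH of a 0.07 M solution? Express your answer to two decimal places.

Ka1 ≫ Ka2, so treat the first dissociation as the only significant source of H+.
Ka1 = x²/(0.07 − x) = 2.3 × 10^-3
Solving the quadratic: x = (−Ka1 + √(Ka1² + 4·Ka1·C₀))/2 = 1.16 × 10^-2 M
pH = −log(1.16 × 10^-2) = 1.94

pH = 1.94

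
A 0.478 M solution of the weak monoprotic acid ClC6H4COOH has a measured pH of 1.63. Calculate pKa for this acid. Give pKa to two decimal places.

[H+] = 10^(-1.63) = 2.34 × 10^-2 M
At equilibrium [HA] = 0.478 − 2.34 × 10^-2 = 4.55 × 10^-1 M
Ka = [H+][A-]/[HA] = (2.34 × 10^-2)² / 4.55 × 10^-1 = 1.20 × 10^-3
pKa = -log(1.20 × 10^-3) = 2.92

pKa = 2.92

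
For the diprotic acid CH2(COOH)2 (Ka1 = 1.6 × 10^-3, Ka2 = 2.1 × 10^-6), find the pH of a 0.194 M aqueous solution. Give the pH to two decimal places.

Ka1 ≫ Ka2, so treat the first dissociation as the only significant source of H+.
Ka1 = x²/(0.194 − x) = 1.6 × 10^-3
Solving the quadratic: x = (−Ka1 + √(Ka1² + 4·Ka1·C₀))/2 = 1.68 × 10^-2 M
pH = −log(1.68 × 10^-2) = 1.77

pH = 1.77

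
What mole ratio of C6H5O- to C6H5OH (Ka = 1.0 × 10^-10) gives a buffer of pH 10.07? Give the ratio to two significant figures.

pKa = -log(1.0 × 10^-10) = 10.000
pH = pKa + log(r) ⇒ log(r) = 10.07 − 10.000 = +0.070
r = [C6H5O-]/[C6H5OH] = 10^(+0.070) = 1.17

ratio = 1.2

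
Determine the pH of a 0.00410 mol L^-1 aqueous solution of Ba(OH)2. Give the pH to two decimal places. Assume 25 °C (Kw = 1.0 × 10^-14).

Ba(OH)2 is a strong base (each formula unit releases 2 OH-); [OH-] = 0.0082 M.
pOH = -log(0.0082) = 2.09
pH = 14.00 - 2.09 = 11.91

pH = 11.91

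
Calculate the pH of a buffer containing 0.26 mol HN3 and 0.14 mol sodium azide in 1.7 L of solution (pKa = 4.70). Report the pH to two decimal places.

pH = pKa + log([A⁻]/[HA]) = 4.70 + log(0.14/0.26)
pH = 4.70 + (-0.269) = 4.43

pH = 4.43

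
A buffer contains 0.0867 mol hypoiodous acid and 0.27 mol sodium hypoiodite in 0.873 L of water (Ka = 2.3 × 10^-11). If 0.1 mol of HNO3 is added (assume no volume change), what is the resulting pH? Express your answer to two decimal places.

pH = 10.60

Added H+ converts OI- to HOI: HOI → 0.187 mol, OI- → 0.17 mol.
pKa = −log(2.3 × 10^-11) = 10.638
Henderson–Hasselbalch with mole ratio 0.17/0.187: pH = 10.638 + (-0.041)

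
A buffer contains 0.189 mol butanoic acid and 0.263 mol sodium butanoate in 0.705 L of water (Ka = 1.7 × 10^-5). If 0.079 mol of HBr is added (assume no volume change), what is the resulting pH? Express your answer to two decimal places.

pH = 4.61

Added H+ converts CH3(CH2)2COO- to CH3(CH2)2COOH: CH3(CH2)2COOH → 0.268 mol, CH3(CH2)2COO- → 0.184 mol.
pKa = −log(1.7 × 10^-5) = 4.770
Henderson–Hasselbalch with mole ratio 0.184/0.268: pH = 4.770 + (-0.163)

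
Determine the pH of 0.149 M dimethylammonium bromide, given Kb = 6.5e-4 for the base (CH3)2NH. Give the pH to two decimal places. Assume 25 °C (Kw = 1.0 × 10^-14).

(CH3)2NH2+ is the conjugate acid of the weak base (CH3)2NH.
Ka = Kw/Kb = 1.0×10^-14 / 6.5 × 10^-4 = 1.54 × 10^-11
Let x = [H+] at equilibrium. Ka = x²/(0.149 − x).
Neglecting x in the denominator: x = √(1.54 × 10^-11 × 0.149) = 1.51 × 10^-6 M
(x/C₀ = 0.001% < 5%, so the approximation holds.)
pH = −log[H+] = −log(1.51 × 10^-6) = 5.82

pH = 5.82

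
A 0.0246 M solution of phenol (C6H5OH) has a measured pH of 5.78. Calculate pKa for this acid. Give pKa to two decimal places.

[H+] = 10^(-5.78) = 1.66 × 10^-6 M
At equilibrium [HA] = 0.0246 − 1.66 × 10^-6 = 2.46 × 10^-2 M
Ka = [H+][A-]/[HA] = (1.66 × 10^-6)² / 2.46 × 10^-2 = 1.12 × 10^-10
pKa = -log(1.12 × 10^-10) = 9.95

pKa = 9.95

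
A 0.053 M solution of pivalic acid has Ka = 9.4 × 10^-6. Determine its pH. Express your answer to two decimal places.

pH = 3.15

(CH3)3CCOOH ⇌ (CH3)3CCOO- + H+
From the ICE table, Ka = [H+]²/(0.053 − [H+]) = 9.4 × 10^-6.
Assume [H+] ≪ 0.053: [H+] ≈ √(9.4 × 10^-6 × 0.053) = 7.06 × 10^-4 M
pH = −log[H+] = −log(7.06 × 10^-4) = 3.15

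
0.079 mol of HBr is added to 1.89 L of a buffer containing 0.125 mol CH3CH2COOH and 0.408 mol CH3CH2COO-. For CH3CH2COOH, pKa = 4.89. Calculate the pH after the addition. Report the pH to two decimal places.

Added H+ converts CH3CH2COO- to CH3CH2COOH: CH3CH2COOH → 0.204 mol, CH3CH2COO- → 0.329 mol.
pH = pKa + log(n_CH3CH2COO-/n_CH3CH2COOH) = 4.89 + log(0.329/0.204) = 4.89 + (+0.208)

pH = 5.10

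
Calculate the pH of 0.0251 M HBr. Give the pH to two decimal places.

HBr is a strong acid and dissociates completely, so [H+] = 0.0251 M.
pH = -log(0.0251) = 1.60

pH = 1.60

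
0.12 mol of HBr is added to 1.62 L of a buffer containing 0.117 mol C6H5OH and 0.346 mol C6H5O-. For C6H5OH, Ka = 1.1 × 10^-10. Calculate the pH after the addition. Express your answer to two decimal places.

pH = 9.94

After neutralization: n(C6H5OH) = 0.237 mol, n(C6H5O-) = 0.226 mol.
pKa = −log(1.1 × 10^-10) = 9.959
Henderson–Hasselbalch with mole ratio 0.226/0.237: pH = 9.959 + (-0.021)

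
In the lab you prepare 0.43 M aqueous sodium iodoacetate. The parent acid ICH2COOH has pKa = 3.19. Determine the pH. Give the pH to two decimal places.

pH = 8.41

ICH2COO- is the conjugate base of the weak acid ICH2COOH.
Ka = 10^(−3.19) = 6.46 × 10^-4
Kb = Kw/Ka = 1.0×10^-14 / 6.46 × 10^-4 = 1.55 × 10^-11
From the ICE table, Kb = x²/(0.43 − x) = 1.55 × 10^-11.
Neglecting x in the denominator: x = √(1.55 × 10^-11 × 0.43) = 2.58 × 10^-6 M
pOH = −log(2.58 × 10^-6) = 5.59; pH = 14.00 − 5.59 = 8.41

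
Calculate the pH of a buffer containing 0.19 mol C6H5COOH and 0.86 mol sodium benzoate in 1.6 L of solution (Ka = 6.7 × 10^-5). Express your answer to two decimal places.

pKa = −log(6.7 × 10^-5) = 4.174
Henderson–Hasselbalch: pH = pKa + log([C6H5COO-]/[C6H5COOH]) = 4.174 + log(0.86/0.19)
pH = 4.174 + (+0.656) = 4.83

pH = 4.83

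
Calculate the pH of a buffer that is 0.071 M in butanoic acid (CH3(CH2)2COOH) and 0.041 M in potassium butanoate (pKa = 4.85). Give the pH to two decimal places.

pH = 4.61

Henderson–Hasselbalch: pH = pKa + log([CH3(CH2)2COO-]/[CH3(CH2)2COOH]) = 4.85 + log(0.041/0.071)
pH = 4.85 + (-0.238) = 4.61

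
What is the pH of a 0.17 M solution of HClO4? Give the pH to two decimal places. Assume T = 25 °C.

pH = 0.77

HClO4 is a strong acid and dissociates completely, so [H+] = 0.17 M.
pH = -log(0.17) = 0.77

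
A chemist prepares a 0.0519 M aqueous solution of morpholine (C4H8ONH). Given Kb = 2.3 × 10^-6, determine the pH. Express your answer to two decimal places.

C4H8ONH + H2O ⇌ C4H8ONH2+ + OH-
Let x = [OH-] at equilibrium. Kb = x²/(0.0519 − x).
Since Kb ≪ C₀, x ≈ √(Kb·C₀) = 3.45 × 10^-4 M.
pOH = −log(3.45 × 10^-4) = 3.46; pH = 14.00 − 3.46 = 10.54

pH = 10.54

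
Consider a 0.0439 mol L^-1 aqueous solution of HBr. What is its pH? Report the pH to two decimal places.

HBr is a strong acid and dissociates completely, so [H+] = 0.0439 M.
pH = -log(0.0439) = 1.36

pH = 1.36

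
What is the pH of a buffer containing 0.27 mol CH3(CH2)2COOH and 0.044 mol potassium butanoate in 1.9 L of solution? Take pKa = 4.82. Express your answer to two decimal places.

pH = pKa + log([A⁻]/[HA]) = 4.82 + log(0.044/0.27)
pH = 4.82 + (-0.788) = 4.03

pH = 4.03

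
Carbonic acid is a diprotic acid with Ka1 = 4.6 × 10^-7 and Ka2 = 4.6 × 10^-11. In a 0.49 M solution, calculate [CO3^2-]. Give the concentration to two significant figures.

4.6 × 10^-11 M

First ionization gives [H+] ≈ [HCO3-] = 4.75 × 10^-4 M.
Second step: Ka2 = [H+][CO3^2-]/[HCO3-] ≈ [CO3^2-] (since [H+] ≈ [HCO3-]).
So [CO3^2-] ≈ Ka2.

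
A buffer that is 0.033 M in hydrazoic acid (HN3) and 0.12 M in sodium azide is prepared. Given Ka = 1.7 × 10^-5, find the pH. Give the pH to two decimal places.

pH = 5.33

pKa = −log(1.7 × 10^-5) = 4.770
pH = pKa + log([A⁻]/[HA]) = 4.770 + log(0.12/0.033)
pH = 4.770 + (+0.561) = 5.33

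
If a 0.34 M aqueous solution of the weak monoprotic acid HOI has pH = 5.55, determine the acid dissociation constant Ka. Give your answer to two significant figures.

[H+] = 10^(-5.55) = 2.82 × 10^-6 M
At equilibrium [HA] = 0.34 − 2.82 × 10^-6 = 3.40 × 10^-1 M
Ka = [H+][A-]/[HA] = (2.82 × 10^-6)² / 3.40 × 10^-1 = 2.3 × 10^-11

Ka = 2.3 × 10^-11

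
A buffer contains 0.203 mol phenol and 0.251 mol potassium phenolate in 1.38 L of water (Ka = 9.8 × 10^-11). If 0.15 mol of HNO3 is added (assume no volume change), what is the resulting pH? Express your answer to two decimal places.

pH = 9.47

Added H+ converts C6H5O- to C6H5OH: C6H5OH → 0.353 mol, C6H5O- → 0.101 mol.
pKa = −log(9.8 × 10^-11) = 10.009
pH = pKa + log([A⁻]/[HA]) = 10.009 + log(0.101/0.353) = 10.009 -0.543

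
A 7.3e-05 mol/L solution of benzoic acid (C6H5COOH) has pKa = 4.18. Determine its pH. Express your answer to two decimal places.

pH = 4.36

C6H5COOH ⇌ C6H5COO- + H+
Ka = 10^(−4.18) = 6.61 × 10^-5
Ka = [H+]²/(7.3e-05 − [H+]) = 6.61 × 10^-5
Here C₀/Ka ≈ 1.1, so the small-[H+] approximation fails. Use the quadratic:
[H+] = [−6.61e-05 + √(6.61e-05² + 1.93e-08)]/2 = 4.39 × 10^-5 M
pH = −log[H+] = −log(4.39 × 10^-5) = 4.36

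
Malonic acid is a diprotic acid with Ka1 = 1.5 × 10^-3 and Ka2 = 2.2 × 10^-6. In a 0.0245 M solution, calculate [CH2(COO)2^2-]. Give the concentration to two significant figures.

First ionization gives [H+] ≈ [CH2(COOH)COO-] = 5.36 × 10^-3 M.
Second step: Ka2 = [H+][CH2(COO)2^2-]/[CH2(COOH)COO-] ≈ [CH2(COO)2^2-] (since [H+] ≈ [CH2(COOH)COO-]).
So [CH2(COO)2^2-] ≈ Ka2.

2.2 × 10^-6 M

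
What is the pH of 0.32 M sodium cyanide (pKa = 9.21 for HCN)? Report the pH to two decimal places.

CN- is the conjugate base of the weak acid HCN.
Ka = 10^(−9.21) = 6.17 × 10^-10
Kb = Kw/Ka = 1.0×10^-14 / 6.17 × 10^-10 = 1.62 × 10^-5
From the ICE table, Kb = [OH-]²/(0.32 − [OH-]) = 1.62 × 10^-5.
Neglecting [OH-] in the denominator: [OH-] = √(1.62 × 10^-5 × 0.32) = 2.28 × 10^-3 M
([OH-]/C₀ = 0.71% < 5%, so the approximation holds.)
pOH = −log(2.28 × 10^-3) = 2.64; pH = 14.00 − 2.64 = 11.36

pH = 11.36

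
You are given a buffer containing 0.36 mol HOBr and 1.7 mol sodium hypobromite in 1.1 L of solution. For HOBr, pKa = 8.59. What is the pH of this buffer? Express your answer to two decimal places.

pH = 9.26

Henderson–Hasselbalch: pH = pKa + log([OBr-]/[HOBr]) = 8.59 + log(1.7/0.36)
pH = 8.59 + (+0.674) = 9.26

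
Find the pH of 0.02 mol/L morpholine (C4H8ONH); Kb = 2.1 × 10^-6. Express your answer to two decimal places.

pH = 10.31

C4H8ONH + H2O ⇌ C4H8ONH2+ + OH-
From the ICE table, Kb = [OH-]²/(0.02 − [OH-]) = 2.1 × 10^-6.
Since Kb ≪ C₀, [OH-] ≈ √(Kb·C₀) = 2.05 × 10^-4 M.
([OH-]/C₀ = 1% < 5%, so the approximation holds.)
pOH = 3.69, so pH = 14.00 − pOH = 10.31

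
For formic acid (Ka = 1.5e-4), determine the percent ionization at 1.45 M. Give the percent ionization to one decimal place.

1.0%

HCOOH ⇌ HCOO- + H+; let x = [H+] at equilibrium.
x ≈ √(Ka·C₀) = √(1.5 × 10^-4 × 1.45) = 1.47 × 10^-2 M
% ionization = x/C₀ × 100% = 1.47 × 10^-2/1.45 × 100% = 1.0%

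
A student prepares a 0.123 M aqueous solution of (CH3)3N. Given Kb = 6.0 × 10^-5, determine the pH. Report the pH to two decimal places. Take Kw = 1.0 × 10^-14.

pH = 11.43

(CH3)3N + H2O ⇌ (CH3)3NH+ + OH-
From the ICE table, Kb = [OH-]²/(0.123 − [OH-]) = 6.0 × 10^-5.
Since Kb ≪ C₀, [OH-] ≈ √(Kb·C₀) = 2.72 × 10^-3 M.
pOH = −log(2.72 × 10^-3) = 2.57; pH = 14.00 − 2.57 = 11.43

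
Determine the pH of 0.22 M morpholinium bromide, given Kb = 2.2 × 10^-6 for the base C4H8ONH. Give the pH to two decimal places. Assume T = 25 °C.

C4H8ONH2+ is the conjugate acid of the weak base C4H8ONH.
Ka = Kw/Kb = 1.0×10^-14 / 2.2 × 10^-6 = 4.55 × 10^-9
Ka = [H+]²/(0.22 − [H+]) = 4.55 × 10^-9
Neglecting [H+] in the denominator: [H+] = √(4.55 × 10^-9 × 0.22) = 3.16 × 10^-5 M
Check: 0.014% ionized — well under 5%, approximation valid.
pH = −log[H+] = −log(3.16 × 10^-5) = 4.50

pH = 4.50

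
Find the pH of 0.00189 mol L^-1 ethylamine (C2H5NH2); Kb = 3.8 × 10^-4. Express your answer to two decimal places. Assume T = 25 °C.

C2H5NH2 + H2O ⇌ C2H5NH3+ + OH-
From the ICE table, Kb = [OH-]²/(0.00189 − [OH-]) = 3.8 × 10^-4.
Here C₀/Kb ≈ 4.97, so the small-[OH-] approximation fails. Use the quadratic:
[OH-] = [−0.00038 + √(0.00038² + 2.87e-06)]/2 = 6.79 × 10^-4 M
pOH = 3.17, so pH = 14.00 − pOH = 10.83

pH = 10.83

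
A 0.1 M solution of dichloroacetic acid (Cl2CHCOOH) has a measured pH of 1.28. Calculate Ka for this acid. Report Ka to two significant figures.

Ka = 5.8 × 10^-2

[H+] = 10^(-1.28) = 5.25 × 10^-2 M
At equilibrium [HA] = 0.1 − 5.25 × 10^-2 = 4.75 × 10^-2 M
Ka = [H+][A-]/[HA] = (5.25 × 10^-2)² / 4.75 × 10^-2 = 5.8 × 10^-2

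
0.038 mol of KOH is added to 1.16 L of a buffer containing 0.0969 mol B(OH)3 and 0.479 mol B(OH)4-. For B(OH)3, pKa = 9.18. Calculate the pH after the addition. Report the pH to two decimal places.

After neutralization: n(B(OH)3) = 0.0589 mol, n(B(OH)4-) = 0.517 mol.
pH = pKa + log([A⁻]/[HA]) = 9.18 + log(0.517/0.0589) = 9.18 +0.943

pH = 10.12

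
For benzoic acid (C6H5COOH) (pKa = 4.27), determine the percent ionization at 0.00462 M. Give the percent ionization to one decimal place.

10.2%

C6H5COOH ⇌ C6H5COO- + H+; let x = [H+] at equilibrium.
Ka = 10^(−4.27) = 5.37 × 10^-5
Ka = x²/(C₀ − x); solving the quadratic gives x = 4.72 × 10^-4 M.
% ionization = x/C₀ × 100% = 4.72 × 10^-4/0.00462 × 100% = 10.2%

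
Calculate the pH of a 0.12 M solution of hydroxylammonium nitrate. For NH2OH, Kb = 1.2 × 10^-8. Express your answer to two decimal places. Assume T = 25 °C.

NH3OH+ is the conjugate acid of the weak base NH2OH.
Ka = Kw/Kb = 1.0×10^-14 / 1.2 × 10^-8 = 8.33 × 10^-7
Ka = [H+]²/(0.12 − [H+]) = 8.33 × 10^-7
Neglecting [H+] in the denominator: [H+] = √(8.33 × 10^-7 × 0.12) = 3.16 × 10^-4 M
pH = −log(3.16 × 10^-4) = 3.50

pH = 3.50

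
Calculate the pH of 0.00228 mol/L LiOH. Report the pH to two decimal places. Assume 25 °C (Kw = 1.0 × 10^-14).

pH = 11.36

LiOH is a strong base; [OH-] = 0.00228 M.
pOH = -log(0.00228) = 2.64
pH = 14.00 - 2.64 = 11.36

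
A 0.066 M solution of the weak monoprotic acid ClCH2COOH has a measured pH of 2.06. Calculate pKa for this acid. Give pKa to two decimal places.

pKa = 2.88

[H+] = 10^(-2.06) = 8.71 × 10^-3 M
At equilibrium [HA] = 0.066 − 8.71 × 10^-3 = 5.73 × 10^-2 M
Ka = [H+][A-]/[HA] = (8.71 × 10^-3)² / 5.73 × 10^-2 = 1.32 × 10^-3
pKa = -log(1.32 × 10^-3) = 2.88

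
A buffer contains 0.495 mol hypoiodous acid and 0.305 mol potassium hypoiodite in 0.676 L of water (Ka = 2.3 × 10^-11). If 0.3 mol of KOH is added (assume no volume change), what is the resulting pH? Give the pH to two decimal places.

After neutralization: n(HOI) = 0.195 mol, n(OI-) = 0.605 mol.
pKa = −log(2.3 × 10^-11) = 10.638
pH = pKa + log(n_OI-/n_HOI) = 10.638 + log(0.605/0.195) = 10.638 + (+0.492)

pH = 11.13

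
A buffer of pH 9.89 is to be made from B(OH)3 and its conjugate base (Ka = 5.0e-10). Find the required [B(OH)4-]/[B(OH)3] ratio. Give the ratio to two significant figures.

pKa = -log(5.0 × 10^-10) = 9.301
pH = pKa + log(r) ⇒ log(r) = 9.89 − 9.301 = +0.589
r = [B(OH)4-]/[B(OH)3] = 10^(+0.589) = 3.88

ratio = 3.9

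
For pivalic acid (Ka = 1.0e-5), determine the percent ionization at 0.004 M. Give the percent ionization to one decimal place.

4.9%

(CH3)3CCOOH ⇌ (CH3)3CCOO- + H+; let x = [H+] at equilibrium.
Solve x² + 1e-05x − 4e-08 = 0 → x = 1.95 × 10^-4 M
% ionization = x/C₀ × 100% = 1.95 × 10^-4/0.004 × 100% = 4.9%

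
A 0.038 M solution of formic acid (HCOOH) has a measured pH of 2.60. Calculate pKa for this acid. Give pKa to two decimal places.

pKa = 3.75

[H+] = 10^(-2.60) = 2.51 × 10^-3 M
At equilibrium [HA] = 0.038 − 2.51 × 10^-3 = 3.55 × 10^-2 M
Ka = [H+][A-]/[HA] = (2.51 × 10^-3)² / 3.55 × 10^-2 = 1.77 × 10^-4
pKa = -log(1.77 × 10^-4) = 3.75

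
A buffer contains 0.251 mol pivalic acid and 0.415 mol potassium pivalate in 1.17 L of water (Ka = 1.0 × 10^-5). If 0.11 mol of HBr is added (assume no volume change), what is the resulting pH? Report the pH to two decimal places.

After neutralization: n((CH3)3CCOOH) = 0.361 mol, n((CH3)3CCOO-) = 0.305 mol.
pKa = −log(1.0 × 10^-5) = 5.000
pH = pKa + log([A⁻]/[HA]) = 5.000 + log(0.305/0.361) = 5.000 -0.073

pH = 4.93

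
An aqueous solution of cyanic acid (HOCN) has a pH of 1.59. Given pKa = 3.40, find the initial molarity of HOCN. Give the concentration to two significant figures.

C₀ = 1.7 M

[H+] = 10^(-1.59) = 2.57 × 10^-2 M = x
Ka = 10^(−3.40) = 3.98 × 10^-4
Ka = x²/(C₀ − x) ⇒ C₀ = x + x²/Ka
C₀ = 2.57 × 10^-2 + (2.57 × 10^-2)²/(3.98 × 10^-4) = 1.69 M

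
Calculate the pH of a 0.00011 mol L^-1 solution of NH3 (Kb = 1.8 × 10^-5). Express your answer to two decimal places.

NH3 + H2O ⇌ NH4+ + OH-
Kb = [OH-]²/(0.00011 − [OH-]) = 1.8 × 10^-5
The 5% rule fails; solving [OH-]² + Kb·[OH-] − Kb·C₀ = 0 exactly:
[OH-] = (−Kb + √(Kb² + 4·Kb·C₀))/2 = 3.64 × 10^-5 M
pOH = −log(3.64 × 10^-5) = 4.44; pH = 14.00 − 4.44 = 9.56

pH = 9.56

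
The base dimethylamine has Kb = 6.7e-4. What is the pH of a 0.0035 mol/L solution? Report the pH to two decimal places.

(CH3)2NH + H2O ⇌ (CH3)2NH2+ + OH-
Kb = [OH-]²/(0.0035 − [OH-]) = 6.7 × 10^-4
[OH-] is not negligible relative to C₀; solve [OH-]² + 0.00067·[OH-] − 2.34e-06 = 0.
[OH-] = (−Kb + √(Kb² + 4·Kb·C₀))/2 = 1.23 × 10^-3 M
pOH = 2.91, so pH = 14.00 − pOH = 11.09

pH = 11.09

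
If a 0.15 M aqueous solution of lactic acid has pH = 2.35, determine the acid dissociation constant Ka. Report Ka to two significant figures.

[H+] = 10^(-2.35) = 4.47 × 10^-3 M
At equilibrium [HA] = 0.15 − 4.47 × 10^-3 = 1.46 × 10^-1 M
Ka = [H+][A-]/[HA] = (4.47 × 10^-3)² / 1.46 × 10^-1 = 1.4 × 10^-4

Ka = 1.4 × 10^-4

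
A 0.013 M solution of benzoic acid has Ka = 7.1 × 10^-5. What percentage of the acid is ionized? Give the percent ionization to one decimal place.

7.1%

C6H5COOH ⇌ C6H5COO- + H+; let x = [H+] at equilibrium.
Solve x² + 7.1e-05x − 9.23e-07 = 0 → x = 9.26 × 10^-4 M
Fraction ionized = 9.26 × 10^-4 / 0.013 = 0.0712 → 7.1%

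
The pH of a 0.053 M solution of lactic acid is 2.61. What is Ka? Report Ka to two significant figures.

Ka = 1.2 × 10^-4

[H+] = 10^(-2.61) = 2.45 × 10^-3 M
At equilibrium [HA] = 0.053 − 2.45 × 10^-3 = 5.05 × 10^-2 M
Ka = [H+][A-]/[HA] = (2.45 × 10^-3)² / 5.05 × 10^-2 = 1.2 × 10^-4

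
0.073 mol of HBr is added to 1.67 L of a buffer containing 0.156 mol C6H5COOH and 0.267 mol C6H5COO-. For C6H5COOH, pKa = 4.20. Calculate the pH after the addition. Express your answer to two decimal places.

pH = 4.13

After neutralization: n(C6H5COOH) = 0.229 mol, n(C6H5COO-) = 0.194 mol.
pH = pKa + log([A⁻]/[HA]) = 4.20 + log(0.194/0.229) = 4.20 -0.072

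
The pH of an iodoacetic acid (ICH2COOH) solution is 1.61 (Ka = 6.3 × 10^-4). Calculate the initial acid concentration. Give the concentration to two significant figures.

[H+] = 10^(-1.61) = 2.45 × 10^-2 M = x
Ka = x²/(C₀ − x) ⇒ C₀ = x + x²/Ka
C₀ = 2.45 × 10^-2 + (2.45 × 10^-2)²/(6.3 × 10^-4) = 9.77 × 10^-1 M

C₀ = 9.8 × 10^-1 M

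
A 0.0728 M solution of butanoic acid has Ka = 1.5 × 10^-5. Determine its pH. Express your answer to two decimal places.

pH = 2.98

CH3(CH2)2COOH ⇌ CH3(CH2)2COO- + H+
From the ICE table, Ka = [H+]²/(0.0728 − [H+]) = 1.5 × 10^-5.
Since Ka ≪ C₀, [H+] ≈ √(Ka·C₀) = 1.04 × 10^-3 M.
pH = −log[H+] = −log(1.04 × 10^-3) = 2.98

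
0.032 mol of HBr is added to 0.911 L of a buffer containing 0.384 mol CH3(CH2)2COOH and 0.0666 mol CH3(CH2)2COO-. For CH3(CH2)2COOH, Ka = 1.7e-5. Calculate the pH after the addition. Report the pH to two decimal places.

pH = 3.69

After neutralization: n(CH3(CH2)2COOH) = 0.416 mol, n(CH3(CH2)2COO-) = 0.0346 mol.
pKa = −log(1.7 × 10^-5) = 4.770
pH = pKa + log([A⁻]/[HA]) = 4.770 + log(0.0346/0.416) = 4.770 -1.080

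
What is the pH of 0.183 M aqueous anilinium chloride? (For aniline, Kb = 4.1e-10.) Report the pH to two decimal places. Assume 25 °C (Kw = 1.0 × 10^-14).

C6H5NH3+ is the conjugate acid of the weak base C6H5NH2.
Ka = Kw/Kb = 1.0×10^-14 / 4.1 × 10^-10 = 2.44 × 10^-5
From the ICE table, Ka = [H+]²/(0.183 − [H+]) = 2.44 × 10^-5.
Since Ka ≪ C₀, [H+] ≈ √(Ka·C₀) = 2.11 × 10^-3 M.
([H+]/C₀ = 1.2% < 5%, so the approximation holds.)
pH = −log(2.11 × 10^-3) = 2.68

pH = 2.68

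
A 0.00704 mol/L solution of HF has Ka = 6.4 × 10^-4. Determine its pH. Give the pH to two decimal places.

pH = 2.74

HF ⇌ F- + H+
From the ICE table, Ka = [H+]²/(0.00704 − [H+]) = 6.4 × 10^-4.
[H+] is not negligible relative to C₀; solve [H+]² + 0.00064·[H+] − 4.51e-06 = 0.
[H+] = [−0.00064 + √(0.00064² + 1.8e-05)]/2 = 1.83 × 10^-3 M
pH = −log(1.83 × 10^-3) = 2.74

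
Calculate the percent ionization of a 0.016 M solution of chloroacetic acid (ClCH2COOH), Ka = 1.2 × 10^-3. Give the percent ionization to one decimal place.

23.9%

ClCH2COOH ⇌ ClCH2COO- + H+; let x = [H+] at equilibrium.
Solve x² + 0.0012x − 1.92e-05 = 0 → x = 3.82 × 10^-3 M
Fraction ionized = 3.82 × 10^-3 / 0.016 = 0.2387 → 23.9%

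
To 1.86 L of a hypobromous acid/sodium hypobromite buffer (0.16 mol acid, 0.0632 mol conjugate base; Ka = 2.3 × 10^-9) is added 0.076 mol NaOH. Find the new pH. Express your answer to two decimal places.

pH = 8.86

After neutralization: n(HOBr) = 0.084 mol, n(OBr-) = 0.139 mol.
pKa = −log(2.3 × 10^-9) = 8.638
pH = pKa + log([A⁻]/[HA]) = 8.638 + log(0.139/0.084) = 8.638 +0.219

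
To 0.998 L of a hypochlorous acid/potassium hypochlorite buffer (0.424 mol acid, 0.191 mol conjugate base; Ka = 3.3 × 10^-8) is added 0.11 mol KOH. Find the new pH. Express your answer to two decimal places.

pH = 7.46

After neutralization: n(HOCl) = 0.314 mol, n(OCl-) = 0.301 mol.
pKa = −log(3.3 × 10^-8) = 7.481
pH = pKa + log([A⁻]/[HA]) = 7.481 + log(0.301/0.314) = 7.481 -0.018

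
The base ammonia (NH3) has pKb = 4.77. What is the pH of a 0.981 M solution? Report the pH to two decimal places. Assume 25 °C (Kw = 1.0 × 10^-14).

NH3 + H2O ⇌ NH4+ + OH-
Kb = 10^(−4.77) = 1.70 × 10^-5
Kb = x²/(0.981 − x) = 1.70 × 10^-5
Assume x ≪ 0.981: x ≈ √(1.70 × 10^-5 × 0.981) = 4.08 × 10^-3 M
pOH = −log(4.08 × 10^-3) = 2.39; pH = 14.00 − 2.39 = 11.61

pH = 11.61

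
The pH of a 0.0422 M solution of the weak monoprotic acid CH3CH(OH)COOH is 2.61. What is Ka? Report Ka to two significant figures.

[H+] = 10^(-2.61) = 2.45 × 10^-3 M
At equilibrium [HA] = 0.0422 − 2.45 × 10^-3 = 3.98 × 10^-2 M
Ka = [H+][A-]/[HA] = (2.45 × 10^-3)² / 3.98 × 10^-2 = 1.5 × 10^-4

Ka = 1.5 × 10^-4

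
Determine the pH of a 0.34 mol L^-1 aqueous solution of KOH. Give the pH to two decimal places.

pH = 13.53

KOH is a strong base; [OH-] = 0.34 M.
pOH = -log(0.34) = 0.47
pH = 14.00 - 0.47 = 13.53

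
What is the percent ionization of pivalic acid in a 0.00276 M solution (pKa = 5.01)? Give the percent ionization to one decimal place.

5.8%

(CH3)3CCOOH ⇌ (CH3)3CCOO- + H+; let x = [H+] at equilibrium.
Ka = 10^(−5.01) = 9.77 × 10^-6
Solve x² + 9.77e-06x − 2.7e-08 = 0 → x = 1.59 × 10^-4 M
Fraction ionized = 1.59 × 10^-4 / 0.00276 = 0.0576 → 5.8%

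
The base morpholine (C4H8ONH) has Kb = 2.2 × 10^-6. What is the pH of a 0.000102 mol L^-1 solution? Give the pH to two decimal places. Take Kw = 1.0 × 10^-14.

pH = 9.14

C4H8ONH + H2O ⇌ C4H8ONH2+ + OH-
Kb = [OH-]²/(0.000102 − [OH-]) = 2.2 × 10^-6
The 5% rule fails; solving [OH-]² + Kb·[OH-] − Kb·C₀ = 0 exactly:
[OH-] = [−2.2e-06 + √(2.2e-06² + 8.98e-10)]/2 = 1.39 × 10^-5 M
pOH = 4.86, so pH = 14.00 − pOH = 9.14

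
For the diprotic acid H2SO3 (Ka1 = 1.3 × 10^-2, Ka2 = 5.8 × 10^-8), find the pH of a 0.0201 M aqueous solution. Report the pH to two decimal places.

Since Ka1 ≫ Ka2, the first ionization dominates [H+].
Ka1 = x²/(0.0201 − x) = 1.3 × 10^-2
Solving the quadratic: x = (−Ka1 + √(Ka1² + 4·Ka1·C₀))/2 = 1.09 × 10^-2 M
pH = −log(1.09 × 10^-2) = 1.96

pH = 1.96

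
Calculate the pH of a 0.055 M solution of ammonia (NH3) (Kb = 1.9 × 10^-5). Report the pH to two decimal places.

NH3 + H2O ⇌ NH4+ + OH-
Kb = [OH-]²/(0.055 − [OH-]) = 1.9 × 10^-5
Since Kb ≪ C₀, [OH-] ≈ √(Kb·C₀) = 1.02 × 10^-3 M.
([OH-]/C₀ = 1.9% < 5%, so the approximation holds.)
pOH = −log(1.02 × 10^-3) = 2.99; pH = 14.00 − 2.99 = 11.01

pH = 11.01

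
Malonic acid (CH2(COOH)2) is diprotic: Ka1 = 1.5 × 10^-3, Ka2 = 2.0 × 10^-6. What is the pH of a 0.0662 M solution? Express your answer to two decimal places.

Since Ka1 ≫ Ka2, the first ionization dominates [H+].
Ka1 = x²/(0.0662 − x) = 1.5 × 10^-3
Solving the quadratic: x = (−Ka1 + √(Ka1² + 4·Ka1·C₀))/2 = 9.24 × 10^-3 M
pH = −log(9.24 × 10^-3) = 2.03

pH = 2.03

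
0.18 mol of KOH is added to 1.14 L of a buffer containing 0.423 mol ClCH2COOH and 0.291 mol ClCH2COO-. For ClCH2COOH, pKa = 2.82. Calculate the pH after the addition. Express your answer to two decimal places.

OH- converts ClCH2COOH to ClCH2COO-: ClCH2COOH → 0.243 mol, ClCH2COO- → 0.471 mol.
pH = pKa + log(n_ClCH2COO-/n_ClCH2COOH) = 2.82 + log(0.471/0.243) = 2.82 + (+0.287)

pH = 3.11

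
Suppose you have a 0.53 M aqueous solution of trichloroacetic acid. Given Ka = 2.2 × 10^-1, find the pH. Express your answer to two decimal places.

Cl3CCOOH ⇌ Cl3CCOO- + H+
Ka = [H+]²/(0.53 − [H+]) = 2.2 × 10^-1
The 5% rule fails; solving [H+]² + Ka·[H+] − Ka·C₀ = 0 exactly:
[H+] = [−0.22 + √(0.22² + 0.466)]/2 = 2.49 × 10^-1 M
pH = −log[H+] = −log(2.49 × 10^-1) = 0.60

pH = 0.60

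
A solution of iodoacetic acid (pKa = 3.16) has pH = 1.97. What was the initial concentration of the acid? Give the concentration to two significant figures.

C₀ = 1.8 × 10^-1 M

[H+] = 10^(-1.97) = 1.07 × 10^-2 M = x
Ka = 10^(−3.16) = 6.92 × 10^-4
Ka = x²/(C₀ − x) ⇒ C₀ = x + x²/Ka
C₀ = 1.07 × 10^-2 + (1.07 × 10^-2)²/(6.92 × 10^-4) = 1.76 × 10^-1 M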